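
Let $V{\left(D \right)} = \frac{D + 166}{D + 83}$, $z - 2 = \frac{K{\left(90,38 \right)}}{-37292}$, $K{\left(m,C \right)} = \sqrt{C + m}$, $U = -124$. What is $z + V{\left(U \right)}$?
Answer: $\frac{40}{41} - \frac{2 \sqrt{2}}{9323} \approx 0.97531$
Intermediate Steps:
$z = 2 - \frac{2 \sqrt{2}}{9323}$ ($z = 2 + \frac{\sqrt{38 + 90}}{-37292} = 2 + \sqrt{128} \left(- \frac{1}{37292}\right) = 2 + 8 \sqrt{2} \left(- \frac{1}{37292}\right) = 2 - \frac{2 \sqrt{2}}{9323} \approx 1.9997$)
$V{\left(D \right)} = \frac{166 + D}{83 + D}$
$z + V{\left(U \right)} = \left(2 - \frac{2 \sqrt{2}}{9323}\right) + \frac{166 - 124}{83 - 124} = \left(2 - \frac{2 \sqrt{2}}{9323}\right) + \frac{1}{-41} \cdot 42 = \left(2 - \frac{2 \sqrt{2}}{9323}\right) - \frac{42}{41} = \frac{40}{41} - \frac{2 \sqrt{2}}{9323}$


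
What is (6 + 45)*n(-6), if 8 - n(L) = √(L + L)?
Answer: 408 - 102*I*√3 ≈ 408.0 - 176.67*I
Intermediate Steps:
n(L) = 8 - √2*√L (n(L) = 8 - √(L + L) = 8 - √(2*L) = 8 - √2*√L)
(6 + 45)*n(-6) = (6 + 45)*(8 - √2*√(-6)) = 51*(8 - √2*I*√6) = 51*(8 - 2*I*√3) = 408 - 102*I*√3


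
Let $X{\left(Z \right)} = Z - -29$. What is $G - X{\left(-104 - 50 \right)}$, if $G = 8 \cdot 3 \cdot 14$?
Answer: $461$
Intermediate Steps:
$X{\left(Z \right)} = 29 + Z$ ($X{\left(Z \right)} = Z + 29 = 29 + Z$)
$G = 336$ ($G = 24 \cdot 14 = 336$)
$G - X{\left(-104 - 50 \right)} = 336 - \left(29 - 154\right) = 336 - -125 = 336 + 125 = 461$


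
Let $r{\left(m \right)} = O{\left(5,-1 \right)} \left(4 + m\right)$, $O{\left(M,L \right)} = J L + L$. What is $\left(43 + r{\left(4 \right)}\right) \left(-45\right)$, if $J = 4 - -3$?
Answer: $945$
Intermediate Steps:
$J = 7$ ($J = 4 + 3 = 7$)
$O{\left(M,L \right)} = 8 L$ ($O{\left(M,L \right)} = 7 L + L = 8 L$)
$r{\left(m \right)} = -32 - 8 m$ ($r{\left(m \right)} = 8 \left(-1\right) \left(4 + m\right) = - 8 \left(4 + m\right) = -32 - 8 m$)
$\left(43 + r{\left(4 \right)}\right) \left(-45\right) = \left(43 - 64\right) \left(-45\right) = \left(-21\right) \left(-45\right) = 945$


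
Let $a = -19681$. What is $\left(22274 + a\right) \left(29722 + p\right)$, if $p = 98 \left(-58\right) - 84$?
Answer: $62112722$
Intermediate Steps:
$p = -5768$ ($p = -5684 - 84 = -5768$)
$\left(22274 + a\right) \left(29722 + p\right) = \left(22274 - 19681\right) \left(29722 - 5768\right) = 2593 \cdot 23954 = 62112722$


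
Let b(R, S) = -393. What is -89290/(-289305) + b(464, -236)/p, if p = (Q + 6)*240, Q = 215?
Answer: 308149649/1022982480 ≈ 0.30123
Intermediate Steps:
p = 53040 (p = (215 + 6)*240 = 221*240 = 53040)
-89290/(-289305) + b(464, -236)/p = -89290/(-289305) - 393/53040 = -89290*(-1/289305) - 393*1/53040 = 17858/57861 - 131/17680 = 308149649/1022982480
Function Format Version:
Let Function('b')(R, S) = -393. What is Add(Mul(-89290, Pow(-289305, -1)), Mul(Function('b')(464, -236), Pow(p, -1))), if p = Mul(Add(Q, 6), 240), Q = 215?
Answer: Rational(308149649, 1022982480) ≈ 0.30123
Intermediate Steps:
p = 53040 (p = Mul(Add(215, 6), 240) = Mul(221, 240) = 53040)
Add(Mul(-89290, Pow(-289305, -1)), Mul(Function('b')(464, -236), Pow(p, -1))) = Add(Mul(-89290, Pow(-289305, -1)), Mul(-393, Pow(53040, -1))) = Add(Mul(-89290, Rational(-1, 289305)), Mul(-393, Rational(1, 53040))) = Add(Rational(17858, 57861), Rational(-131, 17680)) = Rational(308149649, 1022982480)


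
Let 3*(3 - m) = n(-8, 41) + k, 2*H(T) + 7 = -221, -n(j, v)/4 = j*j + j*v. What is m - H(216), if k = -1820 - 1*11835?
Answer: 12950/3 ≈ 4316.7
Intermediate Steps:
n(j, v) = -4*j² - 4*j*v (n(j, v) = -4*(j*j + j*v) = -4*(j² + j*v) = -4*j² - 4*j*v)
k = -13655 (k = -1820 - 11835 = -13655)
H(T) = -114 (H(T) = -7/2 + (½)*(-221) = -7/2 - 221/2 = -114)
m = 12608/3 (m = 3 - (-4*(-8)*(-8 + 41) - 13655)/3 = 3 - (-4*(-8)*33 - 13655)/3 = 3 - (1056 - 13655)/3 = 3 - ⅓*(-12599) = 3 + 12599/3 = 12608/3 ≈ 4202.7)
m - H(216) = 12608/3 - 1*(-114) = 12608/3 + 114 = 12950/3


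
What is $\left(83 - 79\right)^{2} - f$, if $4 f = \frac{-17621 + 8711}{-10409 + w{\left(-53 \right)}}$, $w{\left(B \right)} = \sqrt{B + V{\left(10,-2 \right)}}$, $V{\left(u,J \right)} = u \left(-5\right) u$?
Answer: $\frac{488679799}{30956524} - \frac{4455 i \sqrt{553}}{216695668} \approx 15.786 - 0.00048346 i$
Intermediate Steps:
$V{\left(u,J \right)} = - 5 u^{2}$ ($V{\left(u,J \right)} = - 5 u u = - 5 u^{2}$)
$w{\left(B \right)} = \sqrt{-500 + B}$ ($w{\left(B \right)} = \sqrt{B - 5 \cdot 10^{2}} = \sqrt{B - 500} = \sqrt{-500 + B}$)
$f = - \frac{4455}{2 \left(-10409 + i \sqrt{553}\right)}$ ($f = \frac{\left(-17621 + 8711\right) \frac{1}{-10409 + \sqrt{-500 - 53}}}{4} = \frac{\left(-8910\right) \frac{1}{-10409 + \sqrt{-553}}}{4} = \frac{\left(-8910\right) \frac{1}{-10409 + i \sqrt{553}}}{4} = - \frac{4455}{2 \left(-10409 + i \sqrt{553}\right)} \approx 0.214 + 0.00048346 i$)
$\left(83 - 79\right)^{2} - f = \left(83 - 79\right)^{2} - \left(\frac{6624585}{30956524} + \frac{4455 i \sqrt{553}}{216695668}\right) = 4^{2} - \left(\frac{6624585}{30956524} + \frac{4455 i \sqrt{553}}{216695668}\right) = 16 - \left(\frac{6624585}{30956524} + \frac{4455 i \sqrt{553}}{216695668}\right) = \frac{488679799}{30956524} - \frac{4455 i \sqrt{553}}{216695668}$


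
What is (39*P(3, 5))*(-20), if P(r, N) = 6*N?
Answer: -23400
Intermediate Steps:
(39*P(3, 5))*(-20) = (39*(6*5))*(-20) = (39*30)*(-20) = 1170*(-20) = -23400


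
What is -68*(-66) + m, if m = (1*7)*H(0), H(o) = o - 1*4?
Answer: 4460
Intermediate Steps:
H(o) = -4 + o (H(o) = o - 4 = -4 + o)
m = -28 (m = (1*7)*(-4 + 0) = 7*(-4) = -28)
-68*(-66) + m = -68*(-66) - 28 = 4488 - 28 = 4460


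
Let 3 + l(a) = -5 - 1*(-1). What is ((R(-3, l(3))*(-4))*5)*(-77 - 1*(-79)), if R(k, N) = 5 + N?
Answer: 80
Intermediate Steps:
l(a) = -7 (l(a) = -3 + (-5 - 1*(-1)) = -3 + (-5 + 1) = -3 - 4 = -7)
((R(-3, l(3))*(-4))*5)*(-77 - 1*(-79)) = (((5 - 7)*(-4))*5)*(-77 - 1*(-79)) = (-2*(-4)*5)*(-77 + 79) = (8*5)*2 = 40*2 = 80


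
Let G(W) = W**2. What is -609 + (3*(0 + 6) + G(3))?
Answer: -582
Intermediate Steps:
-609 + (3*(0 + 6) + G(3)) = -609 + (3*(0 + 6) + 3**2) = -609 + (3*6 + 9) = -609 + (18 + 9) = -609 + 27 = -582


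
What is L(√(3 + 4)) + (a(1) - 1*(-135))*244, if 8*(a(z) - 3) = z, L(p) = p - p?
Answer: 67405/2 ≈ 33703.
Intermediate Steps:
L(p) = 0
a(z) = 3 + z/8
L(√(3 + 4)) + (a(1) - 1*(-135))*244 = 0 + ((3 + (⅛)*1) - 1*(-135))*244 = 0 + ((3 + ⅛) + 135)*244 = 0 + (25/8 + 135)*244 = 0 + (1105/8)*244 = 0 + 67405/2 = 67405/2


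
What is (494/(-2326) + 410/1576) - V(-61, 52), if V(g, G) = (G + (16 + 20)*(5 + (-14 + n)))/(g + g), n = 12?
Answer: 75986039/55903084 ≈ 1.3592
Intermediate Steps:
V(g, G) = (108 + G)/(2*g) (V(g, G) = (G + (16 + 20)*(5 + (-14 + 12)))/(g + g) = (G + 36*(5 - 2))/((2*g)) = (G + 36*3)*(1/(2*g)) = (G + 108)*(1/(2*g)) = (108 + G)*(1/(2*g)) = (108 + G)/(2*g))
(494/(-2326) + 410/1576) - V(-61, 52) = (494/(-2326) + 410/1576) - (108 + 52)/(2*(-61)) = (494*(-1/2326) + 410*(1/1576)) - (-1)*160/(2*61) = (-247/1163 + 205/788) - 1*(-80/61) = 43779/916444 + 80/61 = 75986039/55903084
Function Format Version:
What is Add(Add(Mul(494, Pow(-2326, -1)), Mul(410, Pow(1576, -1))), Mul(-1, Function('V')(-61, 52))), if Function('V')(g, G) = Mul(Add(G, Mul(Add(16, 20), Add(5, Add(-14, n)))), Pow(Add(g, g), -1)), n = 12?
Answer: Rational(75986039, 55903084) ≈ 1.3592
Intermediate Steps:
Function('V')(g, G) = Mul(Rational(1, 2), Pow(g, -1), Add(108, G)) (Function('V')(g, G) = Mul(Add(G, Mul(Add(16, 20), Add(5, Add(-14, 12)))), Pow(Add(g, g), -1)) = Mul(Add(G, Mul(36, Add(5, -2))), Pow(Mul(2, g), -1)) = Mul(Add(G, Mul(36, 3)), Mul(Rational(1, 2), Pow(g, -1))) = Mul(Add(G, 108), Mul(Rational(1, 2), Pow(g, -1))) = Mul(Add(108, G), Mul(Rational(1, 2), Pow(g, -1))) = Mul(Rational(1, 2), Pow(g, -1), Add(108, G)))
Add(Add(Mul(494, Pow(-2326, -1)), Mul(410, Pow(1576, -1))), Mul(-1, Function('V')(-61, 52))) = Add(Add(Mul(494, Pow(-2326, -1)), Mul(410, Pow(1576, -1))), Mul(-1, Mul(Rational(1, 2), Pow(-61, -1), Add(108, 52)))) = Add(Add(Mul(494, Rational(-1, 2326)), Mul(410, Rational(1, 1576))), Mul(-1, Mul(Rational(1, 2), Rational(-1, 61), 160))) = Add(Add(Rational(-247, 1163), Rational(205, 788)), Mul(-1, Rational(-80, 61))) = Add(Rational(43779, 916444), Rational(80, 61)) = Rational(75986039, 55903084)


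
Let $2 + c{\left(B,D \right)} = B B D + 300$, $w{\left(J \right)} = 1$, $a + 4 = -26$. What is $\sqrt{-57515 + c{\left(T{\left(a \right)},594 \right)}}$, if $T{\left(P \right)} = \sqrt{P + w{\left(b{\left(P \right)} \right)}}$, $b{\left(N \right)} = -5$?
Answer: $i \sqrt{74443} \approx 272.84 i$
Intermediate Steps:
$a = -30$ ($a = -4 - 26 = -30$)
$T{\left(P \right)} = \sqrt{1 + P}$ ($T{\left(P \right)} = \sqrt{P + 1} = \sqrt{1 + P}$)
$c{\left(B,D \right)} = 298 + D B^{2}$ ($c{\left(B,D \right)} = -2 + \left(B B D + 300\right) = -2 + \left(B^{2} D + 300\right) = -2 + \left(D B^{2} + 300\right) = -2 + \left(300 + D B^{2}\right) = 298 + D B^{2}$)
$\sqrt{-57515 + c{\left(T{\left(a \right)},594 \right)}} = \sqrt{-57515 + \left(298 + 594 \left(\sqrt{1 - 30}\right)^{2}\right)} = \sqrt{-57515 + \left(298 + 594 \left(\sqrt{-29}\right)^{2}\right)} = \sqrt{-57515 + \left(298 + 594 \left(i \sqrt{29}\right)^{2}\right)} = \sqrt{-57515 + \left(298 + 594 \left(-29\right)\right)} = \sqrt{-57515 + \left(298 - 17226\right)} = \sqrt{-57515 - 16928} = \sqrt{-74443} = i \sqrt{74443}$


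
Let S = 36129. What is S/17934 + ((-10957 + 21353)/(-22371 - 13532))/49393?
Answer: 132648911469/65845511942 ≈ 2.0145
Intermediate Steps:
S/17934 + ((-10957 + 21353)/(-22371 - 13532))/49393 = 36129/17934 + ((-10957 + 21353)/(-22371 - 13532))/49393 = 36129*(1/17934) + (10396/(-35903))*(1/49393) = 12043/5978 + (10396*(-1/35903))*(1/49393) = 12043/5978 - 452/1561*1/49393 = 12043/5978 - 452/77102473 = 132648911469/65845511942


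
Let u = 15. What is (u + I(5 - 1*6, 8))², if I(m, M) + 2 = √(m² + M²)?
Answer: (13 + √65)² ≈ 443.62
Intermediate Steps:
I(m, M) = -2 + √(M² + m²) (I(m, M) = -2 + √(m² + M²) = -2 + √(M² + m²))
(u + I(5 - 1*6, 8))² = (15 + (-2 + √(8² + (5 - 1*6)²)))² = (15 + (-2 + √(64 + (5 - 6)²)))² = (15 + (-2 + √(64 + (-1)²)))² = (15 + (-2 + √(64 + 1)))² = (15 + (-2 + √65))² = (13 + √65)²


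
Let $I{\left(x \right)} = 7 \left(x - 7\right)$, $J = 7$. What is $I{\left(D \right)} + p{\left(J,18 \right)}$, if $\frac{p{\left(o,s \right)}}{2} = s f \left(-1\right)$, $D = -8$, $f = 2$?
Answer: $-177$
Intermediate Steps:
$I{\left(x \right)} = -49 + 7 x$ ($I{\left(x \right)} = 7 \left(-7 + x\right) = -49 + 7 x$)
$p{\left(o,s \right)} = - 4 s$ ($p{\left(o,s \right)} = 2 s 2 \left(-1\right) = 2 \cdot 2 s \left(-1\right) = 2 \left(- 2 s\right) = - 4 s$)
$I{\left(D \right)} + p{\left(J,18 \right)} = \left(-49 + 7 \left(-8\right)\right) - 72 = \left(-49 - 56\right) - 72 = -105 - 72 = -177$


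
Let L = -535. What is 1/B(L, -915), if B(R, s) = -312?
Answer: -1/312 ≈ -0.0032051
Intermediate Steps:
1/B(L, -915) = 1/(-312) = -1/312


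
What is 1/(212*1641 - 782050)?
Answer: -1/434158 ≈ -2.3033e-6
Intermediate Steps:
1/(212*1641 - 782050) = 1/(347892 - 782050) = 1/(-434158) = -1/434158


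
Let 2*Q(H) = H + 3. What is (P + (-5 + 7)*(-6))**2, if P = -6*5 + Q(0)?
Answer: 6561/4 ≈ 1640.3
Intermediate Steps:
Q(H) = 3/2 + H/2 (Q(H) = (H + 3)/2 = (3 + H)/2 = 3/2 + H/2)
P = -57/2 (P = -6*5 + (3/2 + (1/2)*0) = -30 + (3/2 + 0) = -30 + 3/2 = -57/2 ≈ -28.500)
(P + (-5 + 7)*(-6))**2 = (-57/2 + (-5 + 7)*(-6))**2 = (-57/2 + 2*(-6))**2 = (-57/2 - 12)**2 = (-81/2)**2 = 6561/4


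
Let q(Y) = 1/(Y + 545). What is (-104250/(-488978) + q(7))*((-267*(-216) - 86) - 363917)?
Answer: -8888956422859/134957928 ≈ -65865.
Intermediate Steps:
q(Y) = 1/(545 + Y)
(-104250/(-488978) + q(7))*((-267*(-216) - 86) - 363917) = (-104250/(-488978) + 1/(545 + 7))*((-267*(-216) - 86) - 363917) = (-104250*(-1/488978) + 1/552)*((57672 - 86) - 363917) = (52125/244489 + 1/552)*(57586 - 363917) = (29017489/134957928)*(-306331) = -8888956422859/134957928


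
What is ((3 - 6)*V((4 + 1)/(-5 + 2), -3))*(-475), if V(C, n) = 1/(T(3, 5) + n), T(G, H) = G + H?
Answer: 285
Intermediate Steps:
V(C, n) = 1/(8 + n) (V(C, n) = 1/((3 + 5) + n) = 1/(8 + n))
((3 - 6)*V((4 + 1)/(-5 + 2), -3))*(-475) = ((3 - 6)/(8 - 3))*(-475) = -3/5*(-475) = -3*⅕*(-475) = -⅗*(-475) = 285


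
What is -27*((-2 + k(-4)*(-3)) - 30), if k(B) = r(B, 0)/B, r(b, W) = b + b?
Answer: 1026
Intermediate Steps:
r(b, W) = 2*b
k(B) = 2 (k(B) = (2*B)/B = 2)
-27*((-2 + k(-4)*(-3)) - 30) = -27*((-2 + 2*(-3)) - 30) = -27*((-2 - 6) - 30) = -27*(-8 - 30) = -27*(-38) = 1026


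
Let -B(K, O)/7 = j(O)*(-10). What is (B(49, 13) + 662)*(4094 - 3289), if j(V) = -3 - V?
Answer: -368690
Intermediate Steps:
B(K, O) = -210 - 70*O (B(K, O) = -7*(-3 - O)*(-10) = -7*(30 + 10*O) = -210 - 70*O)
(B(49, 13) + 662)*(4094 - 3289) = ((-210 - 70*13) + 662)*(4094 - 3289) = ((-210 - 910) + 662)*805 = (-1120 + 662)*805 = -458*805 = -368690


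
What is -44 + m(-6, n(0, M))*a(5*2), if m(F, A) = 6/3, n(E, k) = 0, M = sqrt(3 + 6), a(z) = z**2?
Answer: 156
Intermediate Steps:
M = 3 (M = sqrt(9) = 3)
m(F, A) = 2 (m(F, A) = 6*(1/3) = 2)
-44 + m(-6, n(0, M))*a(5*2) = -44 + 2*(5*2)**2 = -44 + 2*10**2 = -44 + 2*100 = -44 + 200 = 156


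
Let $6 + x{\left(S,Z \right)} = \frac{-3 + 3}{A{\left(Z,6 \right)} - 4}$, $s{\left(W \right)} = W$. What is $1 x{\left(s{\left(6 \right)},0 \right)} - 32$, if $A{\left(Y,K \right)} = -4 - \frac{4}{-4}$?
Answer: $-38$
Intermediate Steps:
$A{\left(Y,K \right)} = -3$ ($A{\left(Y,K \right)} = -4 - 4 \left(- \frac{1}{4}\right) = -4 - -1 = -4 + 1 = -3$)
$x{\left(S,Z \right)} = -6$ ($x{\left(S,Z \right)} = -6 + \frac{-3 + 3}{-3 - 4} = -6 + \frac{0}{-7} = -6 + 0 \left(- \frac{1}{7}\right) = -6 + 0 = -6$)
$1 x{\left(s{\left(6 \right)},0 \right)} - 32 = 1 \left(-6\right) - 32 = -6 - 32 = -38$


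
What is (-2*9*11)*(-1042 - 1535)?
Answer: 510246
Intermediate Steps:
(-2*9*11)*(-1042 - 1535) = -18*11*(-2577) = -198*(-2577) = 510246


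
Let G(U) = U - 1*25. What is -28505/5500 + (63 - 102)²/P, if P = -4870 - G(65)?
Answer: -2966501/540100 ≈ -5.4925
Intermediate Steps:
G(U) = -25 + U (G(U) = U - 25 = -25 + U)
P = -4910 (P = -4870 - (-25 + 65) = -4870 - 1*40 = -4870 - 40 = -4910)
-28505/5500 + (63 - 102)²/P = -28505/5500 + (63 - 102)²/(-4910) = -28505*1/5500 + (-39)²*(-1/4910) = -5701/1100 + 1521*(-1/4910) = -5701/1100 - 1521/4910 = -2966501/540100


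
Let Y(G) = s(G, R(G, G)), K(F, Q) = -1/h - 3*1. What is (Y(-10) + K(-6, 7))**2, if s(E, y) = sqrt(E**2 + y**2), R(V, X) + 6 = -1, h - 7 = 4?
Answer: 19185/121 - 68*sqrt(149)/11 ≈ 83.095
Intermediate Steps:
h = 11 (h = 7 + 4 = 11)
K(F, Q) = -34/11 (K(F, Q) = -1/11 - 3*1 = -1*1/11 - 3 = -1/11 - 3 = -34/11)
R(V, X) = -7 (R(V, X) = -6 - 1 = -7)
Y(G) = sqrt(49 + G**2) (Y(G) = sqrt(G**2 + (-7)**2) = sqrt(G**2 + 49) = sqrt(49 + G**2))
(Y(-10) + K(-6, 7))**2 = (sqrt(49 + (-10)**2) - 34/11)**2 = (sqrt(49 + 100) - 34/11)**2 = (sqrt(149) - 34/11)**2 = (-34/11 + sqrt(149))**2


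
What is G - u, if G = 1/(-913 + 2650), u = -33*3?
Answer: 171964/1737 ≈ 99.001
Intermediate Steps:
u = -99
G = 1/1737 ≈ 0.00057571
G - u = 1/1737 - 1*(-99) = 1/1737 + 99 = 171964/1737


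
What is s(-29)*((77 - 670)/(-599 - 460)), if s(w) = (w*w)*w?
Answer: -14462677/1059 ≈ -13657.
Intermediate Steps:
s(w) = w³ (s(w) = w²*w = w³)
s(-29)*((77 - 670)/(-599 - 460)) = (-29)³*((77 - 670)/(-599 - 460)) = -(-14462677)/(-1059) = -(-14462677)*(-1)/1059 = -24389*593/1059 = -14462677/1059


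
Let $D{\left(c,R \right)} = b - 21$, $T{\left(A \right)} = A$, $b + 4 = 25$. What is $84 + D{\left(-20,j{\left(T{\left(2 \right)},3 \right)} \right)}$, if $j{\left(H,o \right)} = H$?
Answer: $84$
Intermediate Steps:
$b = 21$ ($b = -4 + 25 = 21$)
$D{\left(c,R \right)} = 0$ ($D{\left(c,R \right)} = 21 - 21 = 0$)
$84 + D{\left(-20,j{\left(T{\left(2 \right)},3 \right)} \right)} = 84 + 0 = 84$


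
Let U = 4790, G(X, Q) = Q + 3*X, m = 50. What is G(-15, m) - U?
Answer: -4785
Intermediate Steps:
G(-15, m) - U = (50 + 3*(-15)) - 1*4790 = (50 - 45) - 4790 = 5 - 4790 = -4785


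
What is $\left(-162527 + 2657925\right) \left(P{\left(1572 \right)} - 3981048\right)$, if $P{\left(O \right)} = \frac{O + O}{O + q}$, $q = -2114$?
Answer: $- \frac{2692199010600840}{271} \approx -9.9343 \cdot 10^{12}$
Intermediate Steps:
$P{\left(O \right)} = \frac{2 O}{-2114 + O}$ ($P{\left(O \right)} = \frac{O + O}{O - 2114} = \frac{2 O}{-2114 + O}$)
$\left(-162527 + 2657925\right) \left(P{\left(1572 \right)} - 3981048\right) = \left(-162527 + 2657925\right) \left(2 \cdot 1572 \frac{1}{-2114 + 1572} - 3981048\right) = 2495398 \left(2 \cdot 1572 \frac{1}{-542} - 3981048\right) = 2495398 \left(2 \cdot 1572 \left(- \frac{1}{542}\right) - 3981048\right) = 2495398 \left(- \frac{1572}{271} - 3981048\right) = 2495398 \left(- \frac{1078865580}{271}\right) = - \frac{2692199010600840}{271}$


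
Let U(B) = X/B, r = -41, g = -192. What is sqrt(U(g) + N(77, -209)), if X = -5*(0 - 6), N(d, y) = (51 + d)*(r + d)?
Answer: sqrt(294902)/8 ≈ 67.881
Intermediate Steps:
N(d, y) = (-41 + d)*(51 + d) (N(d, y) = (51 + d)*(-41 + d) = (-41 + d)*(51 + d))
X = 30 (X = -5*(-6) = 30)
U(B) = 30/B
sqrt(U(g) + N(77, -209)) = sqrt(30/(-192) + (-2091 + 77**2 + 10*77)) = sqrt(30*(-1/192) + (-2091 + 5929 + 770)) = sqrt(-5/32 + 4608) = sqrt(147451/32) = sqrt(294902)/8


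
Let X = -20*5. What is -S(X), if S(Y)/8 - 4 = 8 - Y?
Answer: -896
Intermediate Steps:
X = -100
S(Y) = 96 - 8*Y (S(Y) = 32 + 8*(8 - Y) = 32 + (64 - 8*Y) = 96 - 8*Y)
-S(X) = -(96 - 8*(-100)) = -(96 + 800) = -1*896 = -896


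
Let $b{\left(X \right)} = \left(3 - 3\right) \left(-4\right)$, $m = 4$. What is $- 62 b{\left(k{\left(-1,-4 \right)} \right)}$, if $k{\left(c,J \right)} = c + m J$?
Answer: $0$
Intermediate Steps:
$k{\left(c,J \right)} = c + 4 J$
$b{\left(X \right)} = 0$ ($b{\left(X \right)} = 0 \left(-4\right) = 0$)
$- 62 b{\left(k{\left(-1,-4 \right)} \right)} = \left(-62\right) 0 = 0$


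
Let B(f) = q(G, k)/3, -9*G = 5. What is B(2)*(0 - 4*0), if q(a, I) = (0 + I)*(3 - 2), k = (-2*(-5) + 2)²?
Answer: 0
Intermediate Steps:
G = -5/9 (G = -⅑*5 = -5/9 ≈ -0.55556)
k = 144 (k = (10 + 2)² = 12² = 144)
q(a, I) = I (q(a, I) = I*1 = I)
B(f) = 48 (B(f) = 144/3 = 144*(⅓) = 48)
B(2)*(0 - 4*0) = 48*(0 - 4*0) = 48*(0 + 0) = 48*0 = 0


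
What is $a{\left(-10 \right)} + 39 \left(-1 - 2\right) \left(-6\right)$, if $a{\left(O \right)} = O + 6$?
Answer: $698$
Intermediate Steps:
$a{\left(O \right)} = 6 + O$
$a{\left(-10 \right)} + 39 \left(-1 - 2\right) \left(-6\right) = \left(6 - 10\right) + 39 \left(-1 - 2\right) \left(-6\right) = -4 + 39 \left(\left(-3\right) \left(-6\right)\right) = -4 + 39 \cdot 18 = -4 + 702 = 698$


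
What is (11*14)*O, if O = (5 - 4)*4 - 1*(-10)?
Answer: 2156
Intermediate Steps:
O = 14 (O = 1*4 + 10 = 4 + 10 = 14)
(11*14)*O = (11*14)*14 = 154*14 = 2156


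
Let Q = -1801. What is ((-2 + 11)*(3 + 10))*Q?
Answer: -210717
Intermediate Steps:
((-2 + 11)*(3 + 10))*Q = ((-2 + 11)*(3 + 10))*(-1801) = (9*13)*(-1801) = 117*(-1801) = -210717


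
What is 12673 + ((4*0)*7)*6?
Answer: 12673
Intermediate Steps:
12673 + ((4*0)*7)*6 = 12673 + (0*7)*6 = 12673 + 0*6 = 12673 + 0 = 12673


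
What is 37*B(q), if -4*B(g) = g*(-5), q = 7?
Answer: 1295/4 ≈ 323.75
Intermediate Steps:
B(g) = 5*g/4 (B(g) = -g*(-5)/4 = -(-5)*g/4 = 5*g/4)
37*B(q) = 37*((5/4)*7) = 37*(35/4) = 1295/4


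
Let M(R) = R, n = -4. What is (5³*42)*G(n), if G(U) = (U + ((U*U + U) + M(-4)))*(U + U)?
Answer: -168000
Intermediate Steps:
G(U) = 2*U*(-4 + U² + 2*U) (G(U) = (U + ((U*U + U) - 4))*(U + U) = (U + ((U² + U) - 4))*(2*U) = (U + ((U + U²) - 4))*(2*U) = (U + (-4 + U + U²))*(2*U) = (-4 + U² + 2*U)*(2*U) = 2*U*(-4 + U² + 2*U))
(5³*42)*G(n) = (5³*42)*(2*(-4)*(-4 + (-4)² + 2*(-4))) = (125*42)*(2*(-4)*(-4 + 16 - 8)) = 5250*(2*(-4)*4) = 5250*(-32) = -168000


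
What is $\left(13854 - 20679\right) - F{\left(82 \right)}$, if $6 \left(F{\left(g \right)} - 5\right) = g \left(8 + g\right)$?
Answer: $-8060$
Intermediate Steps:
$F{\left(g \right)} = 5 + \frac{g \left(8 + g\right)}{6}$
$\left(13854 - 20679\right) - F{\left(82 \right)} = \left(13854 - 20679\right) - \left(5 + \frac{82^{2}}{6} + \frac{4}{3} \cdot 82\right) = \left(13854 - 20679\right) - \left(5 + \frac{1}{6} \cdot 6724 + \frac{328}{3}\right) = -6825 - \left(5 + \frac{3362}{3} + \frac{328}{3}\right) = -6825 - 1235 = -8060$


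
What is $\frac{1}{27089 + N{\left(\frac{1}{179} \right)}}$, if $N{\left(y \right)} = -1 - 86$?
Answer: $\frac{1}{27002} \approx 3.7034 \cdot 10^{-5}$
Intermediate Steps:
$N{\left(y \right)} = -87$ ($N{\left(y \right)} = -1 - 86 = -87$)
$\frac{1}{27089 + N{\left(\frac{1}{179} \right)}} = \frac{1}{27089 - 87} = \frac{1}{27002}$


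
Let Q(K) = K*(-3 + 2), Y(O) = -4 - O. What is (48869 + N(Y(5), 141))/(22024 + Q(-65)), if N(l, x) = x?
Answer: 49010/22089 ≈ 2.2188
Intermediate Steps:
Q(K) = -K (Q(K) = K*(-1) = -K)
(48869 + N(Y(5), 141))/(22024 + Q(-65)) = (48869 + 141)/(22024 - 1*(-65)) = 49010/(22024 + 65) = 49010/22089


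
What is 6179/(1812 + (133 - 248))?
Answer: 6179/1697 ≈ 3.6411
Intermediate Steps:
6179/(1812 + (133 - 248)) = 6179/(1812 - 115) = 6179/1697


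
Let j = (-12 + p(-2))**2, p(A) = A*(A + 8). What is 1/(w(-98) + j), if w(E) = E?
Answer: 1/478 ≈ 0.0020920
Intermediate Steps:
p(A) = A*(8 + A)
j = 576 (j = (-12 - 2*(8 - 2))**2 = (-12 - 2*6)**2 = (-12 - 12)**2 = (-24)**2 = 576)
1/(w(-98) + j) = 1/(-98 + 576) = 1/478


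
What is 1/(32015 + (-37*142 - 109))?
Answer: 1/26652 ≈ 3.7521e-5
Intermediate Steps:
1/(32015 + (-37*142 - 109)) = 1/(32015 + (-5254 - 109)) = 1/(32015 - 5363) = 1/26652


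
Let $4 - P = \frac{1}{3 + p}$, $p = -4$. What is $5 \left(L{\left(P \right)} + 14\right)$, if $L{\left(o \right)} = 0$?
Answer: $70$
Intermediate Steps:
$P = 5$ ($P = 4 - \frac{1}{3 - 4} = 4 - \frac{1}{-1} = 4 - -1 = 4 + 1 = 5$)
$5 \left(L{\left(P \right)} + 14\right) = 5 \left(0 + 14\right) = 5 \cdot 14 = 70$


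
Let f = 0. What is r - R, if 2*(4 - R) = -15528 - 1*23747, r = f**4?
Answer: -39283/2 ≈ -19642.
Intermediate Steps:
r = 0 (r = 0**4 = 0)
R = 39283/2 (R = 4 - (-15528 - 1*23747)/2 = 4 - (-15528 - 23747)/2 = 4 - 1/2*(-39275) = 4 + 39275/2 = 39283/2 ≈ 19642.)
r - R = 0 - 1*39283/2 = 0 - 39283/2 = -39283/2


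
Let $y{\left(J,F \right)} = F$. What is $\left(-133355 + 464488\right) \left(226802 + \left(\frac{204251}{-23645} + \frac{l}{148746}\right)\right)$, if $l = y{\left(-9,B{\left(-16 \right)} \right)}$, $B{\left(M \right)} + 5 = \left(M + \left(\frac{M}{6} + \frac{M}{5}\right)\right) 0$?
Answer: $\frac{264129808449877782577}{3517099170} \approx 7.5099 \cdot 10^{10}$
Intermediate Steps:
$B{\left(M \right)} = -5$ ($B{\left(M \right)} = -5 + \left(M + \left(\frac{M}{6} + \frac{M}{5}\right)\right) 0 = -5 + \left(M + \frac{11 M}{30}\right) 0 = -5 + \frac{41 M}{30} \cdot 0 = -5 + 0 = -5$)
$l = -5$
$\left(-133355 + 464488\right) \left(226802 + \left(\frac{204251}{-23645} + \frac{l}{148746}\right)\right) = \left(-133355 + 464488\right) \left(226802 + \left(\frac{204251}{-23645} - \frac{5}{148746}\right)\right) = 331133 \left(226802 + \left(204251 \left(- \frac{1}{23645}\right) - \frac{5}{148746}\right)\right) = 331133 \left(226802 - \frac{30381637471}{3517099170}\right) = 331133 \cdot \frac{797654744316869}{3517099170} = \frac{264129808449877782577}{3517099170}$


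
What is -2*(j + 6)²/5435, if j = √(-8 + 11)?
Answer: -78/5435 - 24*√3/5435 ≈ -0.022000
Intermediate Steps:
j = √3 ≈ 1.7320
-2*(j + 6)²/5435 = -2*(√3 + 6)²/5435 = -2*(6 + √3)²*(1/5435) = -2*(6 + √3)²/5435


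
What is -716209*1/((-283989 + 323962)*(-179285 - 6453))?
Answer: 716209/7424505074 ≈ 9.6466e-5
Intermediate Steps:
-716209*1/((-283989 + 323962)*(-179285 - 6453)) = -716209/((-185738*39973)) = -716209/(-7424505074) = -716209*(-1/7424505074) = 716209/7424505074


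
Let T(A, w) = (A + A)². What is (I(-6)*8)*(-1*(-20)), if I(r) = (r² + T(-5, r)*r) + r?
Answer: -91200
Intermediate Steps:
T(A, w) = 4*A² (T(A, w) = (2*A)² = 4*A²)
I(r) = r² + 101*r (I(r) = (r² + (4*(-5)²)*r) + r = (r² + (4*25)*r) + r = (r² + 100*r) + r = r² + 101*r)
(I(-6)*8)*(-1*(-20)) = (-6*(101 - 6)*8)*(-1*(-20)) = (-6*95*8)*20 = -570*8*20 = -4560*20 = -91200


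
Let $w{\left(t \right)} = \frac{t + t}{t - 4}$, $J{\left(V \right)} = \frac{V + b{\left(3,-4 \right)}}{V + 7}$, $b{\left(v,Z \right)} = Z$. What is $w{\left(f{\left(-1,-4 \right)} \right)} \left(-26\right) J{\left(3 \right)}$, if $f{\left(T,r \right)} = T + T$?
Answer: $\frac{26}{15} \approx 1.7333$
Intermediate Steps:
$f{\left(T,r \right)} = 2 T$
$J{\left(V \right)} = \frac{-4 + V}{7 + V}$ ($J{\left(V \right)} = \frac{V - 4}{V + 7} = \frac{-4 + V}{7 + V}$)
$w{\left(t \right)} = \frac{2 t}{-4 + t}$
$w{\left(f{\left(-1,-4 \right)} \right)} \left(-26\right) J{\left(3 \right)} = \frac{2 \cdot 2 \left(-1\right)}{-4 + 2 \left(-1\right)} \left(-26\right) \frac{-4 + 3}{7 + 3} = 2 \left(-2\right) \frac{1}{-4 - 2} \left(-26\right) \frac{1}{10} \left(-1\right) = 2 \left(-2\right) \frac{1}{-6} \left(-26\right) \frac{1}{10} \left(-1\right) = 2 \left(-2\right) \left(- \frac{1}{6}\right) \left(-26\right) \left(- \frac{1}{10}\right) = \frac{2}{3} \left(-26\right) \left(- \frac{1}{10}\right) = \left(- \frac{52}{3}\right) \left(- \frac{1}{10}\right) = \frac{26}{15}$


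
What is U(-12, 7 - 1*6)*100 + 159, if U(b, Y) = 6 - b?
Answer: 1959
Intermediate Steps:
U(-12, 7 - 1*6)*100 + 159 = (6 - 1*(-12))*100 + 159 = (6 + 12)*100 + 159 = 18*100 + 159 = 1800 + 159 = 1959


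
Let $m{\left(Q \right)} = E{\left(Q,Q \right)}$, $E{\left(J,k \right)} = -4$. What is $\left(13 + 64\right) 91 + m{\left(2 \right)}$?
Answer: $7003$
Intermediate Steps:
$m{\left(Q \right)} = -4$
$\left(13 + 64\right) 91 + m{\left(2 \right)} = \left(13 + 64\right) 91 - 4 = 77 \cdot 91 - 4 = 7007 - 4 = 7003$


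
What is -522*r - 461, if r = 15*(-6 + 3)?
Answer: 23029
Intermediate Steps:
r = -45 (r = 15*(-3) = -45)
-522*r - 461 = -522*(-45) - 461 = 23490 - 461 = 23029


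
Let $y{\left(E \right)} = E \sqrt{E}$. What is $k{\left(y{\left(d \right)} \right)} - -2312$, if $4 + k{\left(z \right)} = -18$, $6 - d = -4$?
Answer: $2290$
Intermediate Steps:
$d = 10$ ($d = 6 - -4 = 6 + 4 = 10$)
$y{\left(E \right)} = E^{\frac{3}{2}}$
$k{\left(z \right)} = -22$ ($k{\left(z \right)} = -4 - 18 = -22$)
$k{\left(y{\left(d \right)} \right)} - -2312 = -22 - -2312 = -22 + 2312 = 2290$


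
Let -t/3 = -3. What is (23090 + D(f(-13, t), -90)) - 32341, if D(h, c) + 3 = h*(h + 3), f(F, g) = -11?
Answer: -9166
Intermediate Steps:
t = 9 (t = -3*(-3) = 9)
D(h, c) = -3 + h*(3 + h) (D(h, c) = -3 + h*(h + 3) = -3 + h*(3 + h))
(23090 + D(f(-13, t), -90)) - 32341 = (23090 + (-3 + (-11)² + 3*(-11))) - 32341 = (23090 + (-3 + 121 - 33)) - 32341 = (23090 + 85) - 32341 = 23175 - 32341 = -9166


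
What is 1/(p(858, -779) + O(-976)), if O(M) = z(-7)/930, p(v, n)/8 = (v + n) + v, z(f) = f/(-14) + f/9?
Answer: 3348/25096607 ≈ 0.00013340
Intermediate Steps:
z(f) = 5*f/126 (z(f) = f*(-1/14) + f*(1/9) = -f/14 + f/9 = 5*f/126)
p(v, n) = 8*n + 16*v (p(v, n) = 8*((v + n) + v) = 8*((n + v) + v) = 8*(n + 2*v) = 8*n + 16*v)
O(M) = -1/3348 (O(M) = ((5/126)*(-7))/930 = -5/18*1/930 = -1/3348)
1/(p(858, -779) + O(-976)) = 1/((8*(-779) + 16*858) - 1/3348) = 1/((-6232 + 13728) - 1/3348) = 1/(7496 - 1/3348) = 1/(25096607/3348) = 3348/25096607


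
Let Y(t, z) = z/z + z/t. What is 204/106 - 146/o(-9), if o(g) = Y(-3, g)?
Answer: -3665/106 ≈ -34.575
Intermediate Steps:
Y(t, z) = 1 + z/t
o(g) = 1 - g/3 (o(g) = (-3 + g)/(-3) = -(-3 + g)/3 = 1 - g/3)
204/106 - 146/o(-9) = 204/106 - 146/(1 - ⅓*(-9)) = 204*(1/106) - 146/(1 + 3) = 102/53 - 146/4 = 102/53 - 146*¼ = 102/53 - 73/2 = -3665/106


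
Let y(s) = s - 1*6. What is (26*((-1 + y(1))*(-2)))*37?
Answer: 11544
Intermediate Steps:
y(s) = -6 + s (y(s) = s - 6 = -6 + s)
(26*((-1 + y(1))*(-2)))*37 = (26*((-1 + (-6 + 1))*(-2)))*37 = (26*((-1 - 5)*(-2)))*37 = (26*(-6*(-2)))*37 = (26*12)*37 = 312*37 = 11544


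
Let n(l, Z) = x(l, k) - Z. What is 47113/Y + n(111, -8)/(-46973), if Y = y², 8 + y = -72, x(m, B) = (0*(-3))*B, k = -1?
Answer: 2212987749/300627200 ≈ 7.3612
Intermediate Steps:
x(m, B) = 0 (x(m, B) = 0*B = 0)
y = -80 (y = -8 - 72 = -80)
n(l, Z) = -Z (n(l, Z) = 0 - Z = -Z)
Y = 6400 (Y = (-80)² = 6400)
47113/Y + n(111, -8)/(-46973) = 47113/6400 - 1*(-8)/(-46973) = 47113*(1/6400) + 8*(-1/46973) = 47113/6400 - 8/46973 = 2212987749/300627200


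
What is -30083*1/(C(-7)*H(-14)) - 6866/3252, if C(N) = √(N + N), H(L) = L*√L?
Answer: -24793913/159348 ≈ -155.60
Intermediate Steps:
H(L) = L^(3/2)
C(N) = √2*√N (C(N) = √(2*N) = √2*√N)
-30083*1/(C(-7)*H(-14)) - 6866/3252 = -30083/((-14)^(3/2)*(√2*√(-7))) - 6866/3252 = -30083/((-14*I*√14)*(√2*(I*√7))) - 6866*1/3252 = -30083/((-14*I*√14)*(I*√14)) - 3433/1626 = -30083/196 - 3433/1626 = -24793913/159348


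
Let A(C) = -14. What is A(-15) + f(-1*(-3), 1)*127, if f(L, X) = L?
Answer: 367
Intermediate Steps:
A(-15) + f(-1*(-3), 1)*127 = -14 - 1*(-3)*127 = -14 + 3*127 = -14 + 381 = 367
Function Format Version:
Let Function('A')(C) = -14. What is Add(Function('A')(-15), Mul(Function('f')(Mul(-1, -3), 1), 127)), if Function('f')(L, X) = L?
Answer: 367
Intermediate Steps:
Add(Function('A')(-15), Mul(Function('f')(Mul(-1, -3), 1), 127)) = Add(-14, Mul(Mul(-1, -3), 127)) = Add(-14, Mul(3, 127)) = Add(-14, 381) = 367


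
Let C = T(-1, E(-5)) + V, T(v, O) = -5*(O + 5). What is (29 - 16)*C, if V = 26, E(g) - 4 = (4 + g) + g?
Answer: 143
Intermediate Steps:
E(g) = 8 + 2*g (E(g) = 4 + ((4 + g) + g) = 4 + (4 + 2*g) = 8 + 2*g)
T(v, O) = -25 - 5*O (T(v, O) = -5*(5 + O) = -25 - 5*O)
C = 11 (C = (-25 - 5*(8 + 2*(-5))) + 26 = (-25 - 5*(8 - 10)) + 26 = (-25 - 5*(-2)) + 26 = (-25 + 10) + 26 = -15 + 26 = 11)
(29 - 16)*C = (29 - 16)*11 = 13*11 = 143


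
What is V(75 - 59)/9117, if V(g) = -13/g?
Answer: -13/145872 ≈ -8.9119e-5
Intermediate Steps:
V(75 - 59)/9117 = -13/(75 - 59)/9117 = -13/16*(1/9117) = -13*1/16*(1/9117) = -13/16*1/9117 = -13/145872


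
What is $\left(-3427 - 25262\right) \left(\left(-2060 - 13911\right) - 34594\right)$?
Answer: $1450659285$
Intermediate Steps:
$\left(-3427 - 25262\right) \left(\left(-2060 - 13911\right) - 34594\right) = - 28689 \left(\left(-2060 - 13911\right) - 34594\right) = - 28689 \left(-15971 - 34594\right) = \left(-28689\right) \left(-50565\right) = 1450659285$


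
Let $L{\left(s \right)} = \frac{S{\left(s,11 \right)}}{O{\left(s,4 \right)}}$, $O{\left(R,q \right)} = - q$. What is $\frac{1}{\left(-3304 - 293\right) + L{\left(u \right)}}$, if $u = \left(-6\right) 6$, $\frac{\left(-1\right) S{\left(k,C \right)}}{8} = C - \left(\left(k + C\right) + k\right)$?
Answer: $- \frac{1}{3453} \approx -0.0002896$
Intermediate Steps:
$S{\left(k,C \right)} = 16 k$ ($S{\left(k,C \right)} = - 8 \left(C - \left(\left(k + C\right) + k\right)\right) = - 8 \left(C - \left(\left(C + k\right) + k\right)\right) = - 8 \left(C - \left(C + 2 k\right)\right) = - 8 \left(- 2 k\right) = 16 k$)
$u = -36$
$L{\left(s \right)} = - 4 s$ ($L{\left(s \right)} = \frac{16 s}{\left(-1\right) 4} = \frac{16 s}{-4} = 16 s \left(- \frac{1}{4}\right) = - 4 s$)
$\frac{1}{\left(-3304 - 293\right) + L{\left(u \right)}} = \frac{1}{\left(-3304 - 293\right) - -144} = \frac{1}{\left(-3304 - 293\right) + 144} = \frac{1}{-3597 + 144} = \frac{1}{-3453} = - \frac{1}{3453}$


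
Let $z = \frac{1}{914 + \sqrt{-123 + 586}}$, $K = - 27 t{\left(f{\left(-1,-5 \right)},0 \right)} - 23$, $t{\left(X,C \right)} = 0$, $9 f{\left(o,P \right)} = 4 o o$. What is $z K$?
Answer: $- \frac{21022}{834933} + \frac{23 \sqrt{463}}{834933} \approx -0.024585$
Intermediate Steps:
$f{\left(o,P \right)} = \frac{4 o^{2}}{9}$ ($f{\left(o,P \right)} = \frac{4 o o}{9} = \frac{4 o^{2}}{9}$)
$K = -23$ ($K = \left(-27\right) 0 - 23 = 0 - 23 = -23$)
$z = \frac{1}{914 + \sqrt{463}} \approx 0.0010689$
$z K = \left(\frac{914}{834933} - \frac{\sqrt{463}}{834933}\right) \left(-23\right) = - \frac{21022}{834933} + \frac{23 \sqrt{463}}{834933}$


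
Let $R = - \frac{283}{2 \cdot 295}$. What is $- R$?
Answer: $\frac{283}{590} \approx 0.47966$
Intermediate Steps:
$R = - \frac{283}{590} \approx -0.47966$
$- R = \left(-1\right) \left(- \frac{283}{590}\right) = \frac{283}{590}$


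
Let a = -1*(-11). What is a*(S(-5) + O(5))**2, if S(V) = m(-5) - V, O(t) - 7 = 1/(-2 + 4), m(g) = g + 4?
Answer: 5819/4 ≈ 1454.8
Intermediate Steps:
m(g) = 4 + g
O(t) = 15/2 (O(t) = 7 + 1/(-2 + 4) = 7 + 1/2 = 15/2)
a = 11
S(V) = -1 - V (S(V) = (4 - 5) - V = -1 - V)
a*(S(-5) + O(5))**2 = 11*((-1 - 1*(-5)) + 15/2)**2 = 11*((-1 + 5) + 15/2)**2 = 11*(4 + 15/2)**2 = 11*(23/2)**2 = 11*(529/4) = 5819/4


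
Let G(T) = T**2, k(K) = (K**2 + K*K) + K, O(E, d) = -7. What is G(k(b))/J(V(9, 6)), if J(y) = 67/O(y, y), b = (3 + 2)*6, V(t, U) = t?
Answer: -23442300/67 ≈ -3.4989e+5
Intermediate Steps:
b = 30 (b = 5*6 = 30)
k(K) = K + 2*K**2 (k(K) = (K**2 + K**2) + K = 2*K**2 + K = K + 2*K**2)
J(y) = -67/7 (J(y) = 67/(-7) = 67*(-1/7) = -67/7)
G(k(b))/J(V(9, 6)) = (30*(1 + 2*30))**2/(-67/7) = (30*(1 + 60))**2*(-7/67) = (30*61)**2*(-7/67) = 1830**2*(-7/67) = 3348900*(-7/67) = -23442300/67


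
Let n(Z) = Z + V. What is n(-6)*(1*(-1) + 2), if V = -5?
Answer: -11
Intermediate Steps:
n(Z) = -5 + Z (n(Z) = Z - 5 = -5 + Z)
n(-6)*(1*(-1) + 2) = (-5 - 6)*(1*(-1) + 2) = -11*(-1 + 2) = -11*1 = -11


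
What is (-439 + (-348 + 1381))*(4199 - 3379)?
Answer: 487080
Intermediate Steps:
(-439 + (-348 + 1381))*(4199 - 3379) = (-439 + 1033)*820 = 594*820 = 487080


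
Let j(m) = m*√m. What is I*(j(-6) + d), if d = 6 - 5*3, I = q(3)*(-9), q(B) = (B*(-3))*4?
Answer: -2916 - 1944*I*√6 ≈ -2916.0 - 4761.8*I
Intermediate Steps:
q(B) = -12*B (q(B) = -3*B*4 = -12*B)
I = 324 (I = -12*3*(-9) = -36*(-9) = 324)
j(m) = m^(3/2)
d = -9 (d = 6 - 15 = -9)
I*(j(-6) + d) = 324*((-6)^(3/2) - 9) = 324*(-6*I*√6 - 9) = 324*(-9 - 6*I*√6) = -2916 - 1944*I*√6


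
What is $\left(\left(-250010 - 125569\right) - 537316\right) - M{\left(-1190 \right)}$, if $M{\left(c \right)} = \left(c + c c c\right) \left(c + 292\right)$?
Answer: $-1513274763515$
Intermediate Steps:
$M{\left(c \right)} = \left(292 + c\right) \left(c + c^{3}\right)$ ($M{\left(c \right)} = \left(c + c^{2} c\right) \left(292 + c\right) = \left(c + c^{3}\right) \left(292 + c\right) = \left(292 + c\right) \left(c + c^{3}\right)$)
$\left(\left(-250010 - 125569\right) - 537316\right) - M{\left(-1190 \right)} = \left(\left(-250010 - 125569\right) - 537316\right) - - 1190 \left(292 - 1190 + \left(-1190\right)^{3} + 292 \left(-1190\right)^{2}\right) = \left(-375579 - 537316\right) - - 1190 \left(292 - 1190 - 1685159000 + 292 \cdot 1416100\right) = -912895 - - 1190 \left(292 - 1190 - 1685159000 + 413501200\right) = -912895 - \left(-1190\right) \left(-1271658698\right) = -912895 - 1513273850620 = -1513274763515$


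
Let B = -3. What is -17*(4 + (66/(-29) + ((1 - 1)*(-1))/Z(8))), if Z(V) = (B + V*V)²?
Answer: -850/29 ≈ -29.310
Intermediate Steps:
Z(V) = (-3 + V²)² (Z(V) = (-3 + V*V)² = (-3 + V²)²)
-17*(4 + (66/(-29) + ((1 - 1)*(-1))/Z(8))) = -17*(4 + (66/(-29) + ((1 - 1)*(-1))/((-3 + 8²)²))) = -17*(4 + (66*(-1/29) + (0*(-1))/((-3 + 64)²))) = -17*(4 + (-66/29 + 0/(61²))) = -17*(4 + (-66/29 + 0/3721)) = -17*(4 + (-66/29 + 0*(1/3721))) = -17*(4 + (-66/29 + 0)) = -17*(4 - 66/29) = -17*50/29 = -850/29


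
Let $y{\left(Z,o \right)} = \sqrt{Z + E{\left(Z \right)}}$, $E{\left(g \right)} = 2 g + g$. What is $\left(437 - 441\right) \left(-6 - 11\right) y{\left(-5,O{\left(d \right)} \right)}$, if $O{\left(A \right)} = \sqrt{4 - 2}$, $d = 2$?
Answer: $136 i \sqrt{5} \approx 304.11 i$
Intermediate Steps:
$E{\left(g \right)} = 3 g$
$O{\left(A \right)} = \sqrt{2}$
$y{\left(Z,o \right)} = 2 \sqrt{Z}$ ($y{\left(Z,o \right)} = \sqrt{Z + 3 Z} = \sqrt{4 Z} = 2 \sqrt{Z}$)
$\left(437 - 441\right) \left(-6 - 11\right) y{\left(-5,O{\left(d \right)} \right)} = \left(437 - 441\right) \left(-6 - 11\right) 2 \sqrt{-5} = - 4 \left(- 17 \cdot 2 i \sqrt{5}\right) = - 4 \left(- 34 i \sqrt{5}\right) = 136 i \sqrt{5}$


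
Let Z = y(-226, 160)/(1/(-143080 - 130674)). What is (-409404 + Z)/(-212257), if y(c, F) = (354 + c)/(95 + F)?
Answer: 139438532/54125535 ≈ 2.5762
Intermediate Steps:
y(c, F) = (354 + c)/(95 + F)
Z = -35040512/255 (Z = ((354 - 226)/(95 + 160))/(1/(-143080 - 130674)) = (128/255)/(1/(-273754)) = ((1/255)*128)/(-1/273754) = (128/255)*(-273754) = -35040512/255 ≈ -1.3741e+5)
(-409404 + Z)/(-212257) = (-409404 - 35040512/255)/(-212257) = -139438532/255*(-1/212257) = 139438532/54125535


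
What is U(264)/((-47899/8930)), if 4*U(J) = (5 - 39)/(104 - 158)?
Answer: -3995/136134 ≈ -0.029346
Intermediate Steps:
U(J) = 17/108 (U(J) = ((5 - 39)/(104 - 158))/4 = (-34/(-54))/4 = (-34*(-1/54))/4 = (1/4)*(17/27) = 17/108)
U(264)/((-47899/8930)) = 17/(108*((-47899/8930))) = 17/(108*((-47899*1/8930))) = 17/(108*(-2521/470)) = (17/108)*(-470/2521) = -3995/136134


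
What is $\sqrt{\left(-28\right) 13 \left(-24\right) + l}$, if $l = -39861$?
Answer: $5 i \sqrt{1245} \approx 176.42 i$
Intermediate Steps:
$\sqrt{\left(-28\right) 13 \left(-24\right) + l} = \sqrt{\left(-28\right) 13 \left(-24\right) - 39861} = \sqrt{\left(-364\right) \left(-24\right) - 39861} = \sqrt{8736 - 39861} = \sqrt{-31125} = 5 i \sqrt{1245}$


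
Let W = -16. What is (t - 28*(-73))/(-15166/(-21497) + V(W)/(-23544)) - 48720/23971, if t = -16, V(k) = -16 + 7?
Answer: 2731884652486416/951546895163 ≈ 2871.0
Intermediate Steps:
V(k) = -9
(t - 28*(-73))/(-15166/(-21497) + V(W)/(-23544)) - 48720/23971 = (-16 - 28*(-73))/(-15166/(-21497) - 9/(-23544)) - 48720/23971 = (-16 + 2044)/(-15166*(-1/21497) - 9*(-1/23544)) - 48720*1/23971 = 2028/(15166/21497 + 1/2616) - 48720/23971 = 2028/(39695753/56236152) - 48720/23971 = 2028*(56236152/39695753) - 48720/23971 = 114046916256/39695753 - 48720/23971 = 2731884652486416/951546895163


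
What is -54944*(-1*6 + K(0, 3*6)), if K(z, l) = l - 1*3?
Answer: -494496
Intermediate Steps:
K(z, l) = -3 + l (K(z, l) = l - 3 = -3 + l)
-54944*(-1*6 + K(0, 3*6)) = -54944*(-1*6 + (-3 + 3*6)) = -54944*(-6 + (-3 + 18)) = -54944*(-6 + 15) = -54944*9 = -494496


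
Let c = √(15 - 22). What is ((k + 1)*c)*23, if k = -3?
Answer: -46*I*√7 ≈ -121.7*I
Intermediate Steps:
c = I*√7 (c = √(-7) = I*√7 ≈ 2.6458*I)
((k + 1)*c)*23 = ((-3 + 1)*(I*√7))*23 = -2*I*√7*23 = -46*I*√7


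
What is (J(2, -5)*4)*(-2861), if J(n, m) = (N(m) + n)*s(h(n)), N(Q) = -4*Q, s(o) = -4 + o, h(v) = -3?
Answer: 1762376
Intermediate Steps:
J(n, m) = -7*n + 28*m (J(n, m) = (-4*m + n)*(-4 - 3) = (n - 4*m)*(-7) = -7*n + 28*m)
(J(2, -5)*4)*(-2861) = ((-7*2 + 28*(-5))*4)*(-2861) = ((-14 - 140)*4)*(-2861) = -154*4*(-2861) = -616*(-2861) = 1762376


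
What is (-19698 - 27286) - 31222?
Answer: -78206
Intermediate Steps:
(-19698 - 27286) - 31222 = -46984 - 31222 = -78206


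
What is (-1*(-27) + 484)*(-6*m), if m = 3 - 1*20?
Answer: 52122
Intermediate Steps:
m = -17 (m = 3 - 20 = -17)
(-1*(-27) + 484)*(-6*m) = (-1*(-27) + 484)*(-6*(-17)) = (27 + 484)*102 = 511*102 = 52122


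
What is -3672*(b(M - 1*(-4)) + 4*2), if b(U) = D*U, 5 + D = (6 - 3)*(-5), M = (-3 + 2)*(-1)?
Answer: 337824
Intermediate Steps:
M = 1 (M = -1*(-1) = 1)
D = -20 (D = -5 + (6 - 3)*(-5) = -5 + 3*(-5) = -5 - 15 = -20)
b(U) = -20*U
-3672*(b(M - 1*(-4)) + 4*2) = -3672*(-20*(1 - 1*(-4)) + 4*2) = -3672*(-20*(1 + 4) + 8) = -3672*(-20*5 + 8) = -3672*(-100 + 8) = -3672*(-92) = 337824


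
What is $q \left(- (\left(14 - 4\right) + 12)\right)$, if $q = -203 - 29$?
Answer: $5104$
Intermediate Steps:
$q = -232$ ($q = -203 - 29 = -232$)
$q \left(- (\left(14 - 4\right) + 12)\right) = - 232 \left(- (\left(14 - 4\right) + 12)\right) = - 232 \left(- (10 + 12)\right) = - 232 \left(\left(-1\right) 22\right) = \left(-232\right) \left(-22\right) = 5104$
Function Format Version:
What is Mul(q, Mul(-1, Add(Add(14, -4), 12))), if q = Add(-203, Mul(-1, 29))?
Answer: 5104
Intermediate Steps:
q = -232 (q = Add(-203, -29) = -232)
Mul(q, Mul(-1, Add(Add(14, -4), 12))) = Mul(-232, Mul(-1, Add(Add(14, -4), 12))) = Mul(-232, Mul(-1, Add(10, 12))) = Mul(-232, Mul(-1, 22)) = Mul(-232, -22) = 5104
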